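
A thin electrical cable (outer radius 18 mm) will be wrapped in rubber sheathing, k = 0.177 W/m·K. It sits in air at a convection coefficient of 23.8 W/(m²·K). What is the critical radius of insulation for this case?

For a cylinder r_cr = k/h = 0.177/23.8
r_cr = 7.44 mm; since the bare radius (18 mm) is above r_cr, any added insulation will reduce heat loss.

r_cr ≈ 7.44 mm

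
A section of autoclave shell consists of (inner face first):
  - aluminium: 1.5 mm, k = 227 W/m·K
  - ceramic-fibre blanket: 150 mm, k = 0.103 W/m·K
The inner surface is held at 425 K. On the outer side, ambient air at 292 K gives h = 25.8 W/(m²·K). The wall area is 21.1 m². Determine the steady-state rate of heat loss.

Q ≈ 1880 W

Thermal resistances in series:
R_aluminium = L/(kA) = 0.0015/(227×21.1) = 3.132×10^-7 K/W
R_ceramic-fibre blanket = L/(kA) = 0.15/(0.103×21.1) = 0.06902 K/W
R_outer film = 1/(h_o·A) = 1/(25.8×21.1) = 0.001837 K/W
R_total = 0.07086 K/W
Q = ΔT / R_total = 133 / 0.07086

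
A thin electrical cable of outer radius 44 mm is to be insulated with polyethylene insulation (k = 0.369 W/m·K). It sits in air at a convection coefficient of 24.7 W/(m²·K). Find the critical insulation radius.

For a cylinder r_cr = k/h = 0.369/24.7
r_cr = 14.9 mm; since the bare radius (44 mm) is above r_cr, any added insulation will reduce heat loss.

r_cr ≈ 14.9 mm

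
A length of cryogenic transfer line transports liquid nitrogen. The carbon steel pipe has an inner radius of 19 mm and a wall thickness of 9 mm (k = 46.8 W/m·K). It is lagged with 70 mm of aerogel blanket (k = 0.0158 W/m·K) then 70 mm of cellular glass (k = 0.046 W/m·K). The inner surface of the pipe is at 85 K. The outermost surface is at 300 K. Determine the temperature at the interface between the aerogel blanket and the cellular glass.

For a radial system each layer contributes R = ln(r_out/r_in)/(2πkL); films add R = 1/(hA).
R_carbon steel pipe wall = ln(28/19)/(2π×46.8×1) = 0.001319 K/W
R_aerogel blanket = ln(98/28)/(2π×0.0158×1) = 12.62 K/W
R_cellular glass = ln(168/98)/(2π×0.046×1) = 1.865 K/W
R_total = 14.49 K/W
Q = ΔT/R_total = 215/14.49
Q = 14.8 W/m
T_interface = T_inner + Q·ΣR(inner→interface) = 85 + 14.8×12.62

T ≈ 272 K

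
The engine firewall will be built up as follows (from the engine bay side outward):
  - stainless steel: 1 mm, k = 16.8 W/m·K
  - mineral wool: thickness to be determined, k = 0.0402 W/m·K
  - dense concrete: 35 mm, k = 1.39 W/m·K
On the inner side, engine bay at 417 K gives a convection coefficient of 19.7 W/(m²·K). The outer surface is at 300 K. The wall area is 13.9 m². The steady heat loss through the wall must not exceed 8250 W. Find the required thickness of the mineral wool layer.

L ≈ 4.87 mm

Series thermal resistances:
R_inner film = 1/(h_i·A) = 1/(19.7×13.9) = 0.003652 K/W
R_stainless steel = L/(kA) = 0.001/(16.8×13.9) = 4.282×10^-6 K/W
R_dense concrete = L/(kA) = 0.035/(1.39×13.9) = 0.001812 K/W
Sum of the known resistances R_other = 0.005468 K/W
Required total resistance R_tot = ΔT/Q_allow = 117/8250 = 0.01418 K/W
R_mineral wool = R_tot − R_other = 0.008714 K/W
L = R·k·A = 0.008714×0.0402×13.9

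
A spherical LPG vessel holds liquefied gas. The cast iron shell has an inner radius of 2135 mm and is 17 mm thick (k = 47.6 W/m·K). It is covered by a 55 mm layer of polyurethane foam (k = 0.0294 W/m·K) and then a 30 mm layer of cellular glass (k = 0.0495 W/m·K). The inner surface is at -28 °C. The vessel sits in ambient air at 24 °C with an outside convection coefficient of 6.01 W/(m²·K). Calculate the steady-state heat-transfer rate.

Q ≈ 1190 W

Spherical conduction: R = (1/r_in − 1/r_out)/(4πk) per layer; series-sum.
R_cast iron shell = (1/2.135 − 1/2.152)/(4π×47.6) = 6.186×10^-6 K/W
R_polyurethane foam = (1/2.152 − 1/2.207)/(4π×0.0294) = 0.03134 K/W
R_cellular glass = (1/2.207 − 1/2.237)/(4π×0.0495) = 0.009769 K/W
R_outer film = 1/(h·4πr_o²) = 1/(6.01×4π×2.237²) = 0.002646 K/W
R_total = 0.04377 K/W
Q = ΔT/R_total = 52/0.04377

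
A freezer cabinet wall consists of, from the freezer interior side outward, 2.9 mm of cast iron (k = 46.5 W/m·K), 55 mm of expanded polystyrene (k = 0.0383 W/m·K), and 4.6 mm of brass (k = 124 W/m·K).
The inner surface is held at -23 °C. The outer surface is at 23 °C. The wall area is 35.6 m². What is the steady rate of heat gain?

Q ≈ 1140 W

Model the wall as resistances in series:
R_cast iron = L/(kA) = 0.0029/(46.5×35.6) = 1.752×10^-6 K/W
R_expanded polystyrene = L/(kA) = 0.055/(0.0383×35.6) = 0.04034 K/W
R_brass = L/(kA) = 0.0046/(124×35.6) = 1.042×10^-6 K/W
R_total = 0.04034 K/W
Q = ΔT / R_total = 46 / 0.04034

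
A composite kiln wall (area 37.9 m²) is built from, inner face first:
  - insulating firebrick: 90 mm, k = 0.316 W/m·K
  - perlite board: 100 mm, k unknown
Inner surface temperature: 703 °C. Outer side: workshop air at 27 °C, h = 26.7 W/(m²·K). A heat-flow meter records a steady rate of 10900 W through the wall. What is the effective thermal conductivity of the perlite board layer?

Thermal resistances in series:
R_insulating firebrick = L/(kA) = 0.09/(0.316×37.9) = 0.007515 K/W
R_outer film = 1/(h_o·A) = 1/(26.7×37.9) = 9.882×10^-4 K/W
Sum of known resistances R_other = 0.008503 K/W
Total R = ΔT/Q = 676/10900 = 0.06202 K/W
R_perlite board = R_total − R_other = 0.05352 K/W
k = L/(R·A) = 0.1/(0.05352×37.9)

k ≈ 0.0493 W/(m·K)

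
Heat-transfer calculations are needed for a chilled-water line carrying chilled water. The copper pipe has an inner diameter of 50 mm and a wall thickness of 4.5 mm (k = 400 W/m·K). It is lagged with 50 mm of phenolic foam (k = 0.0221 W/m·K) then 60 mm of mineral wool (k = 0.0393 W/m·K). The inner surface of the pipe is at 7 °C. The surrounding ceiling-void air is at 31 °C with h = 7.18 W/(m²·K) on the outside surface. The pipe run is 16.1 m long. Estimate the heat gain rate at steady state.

Radial resistances (cylindrical: R_cond = ln(r_o/r_i)/(2πkL), R_conv = 1/(h·2πrL)):
R_copper pipe wall = ln(29.5/25)/(2π×400×16.1) = 4.09×10^-6 K/W
R_phenolic foam = ln(79.5/29.5)/(2π×0.0221×16.1) = 0.4434 K/W
R_mineral wool = ln(139.5/79.5)/(2π×0.0393×16.1) = 0.1414 K/W
R_outer film = 1/(h_o·2πr_oL) = 1/(7.18×2π×0.1395×16.1) = 0.00987 K/W
R_total = 0.5948 K/W
Q = ΔT/R_total = 24/0.5948

Q ≈ 40.4 W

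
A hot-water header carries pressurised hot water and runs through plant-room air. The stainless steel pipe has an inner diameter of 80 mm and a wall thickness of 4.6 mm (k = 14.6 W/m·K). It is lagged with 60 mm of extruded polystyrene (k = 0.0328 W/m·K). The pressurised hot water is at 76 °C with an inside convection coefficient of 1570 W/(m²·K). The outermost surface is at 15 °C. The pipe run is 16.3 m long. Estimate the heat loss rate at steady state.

Q ≈ 240 W

Radial resistances (cylindrical: R_cond = ln(r_o/r_i)/(2πkL), R_conv = 1/(h·2πrL)):
R_inner film = 1/(h_i·2πr₁L) = 1/(1570×2π×0.04×16.3) = 1.555×10^-4 K/W
R_stainless steel pipe wall = ln(44.6/40)/(2π×14.6×16.3) = 7.28×10^-5 K/W
R_extruded polystyrene = ln(104.6/44.6)/(2π×0.0328×16.3) = 0.2538 K/W
R_total = 0.254 K/W
Q = ΔT/R_total = 61/0.254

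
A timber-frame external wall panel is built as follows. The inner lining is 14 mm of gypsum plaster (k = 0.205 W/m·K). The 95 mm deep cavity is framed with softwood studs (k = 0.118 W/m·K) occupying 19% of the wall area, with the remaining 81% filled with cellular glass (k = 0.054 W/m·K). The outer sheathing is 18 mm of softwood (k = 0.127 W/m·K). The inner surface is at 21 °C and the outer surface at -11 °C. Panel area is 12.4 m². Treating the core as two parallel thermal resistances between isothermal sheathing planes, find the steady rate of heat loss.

Q ≈ 241 W

Sheathing layers in series; stud and cavity paths in parallel between them.
R_inner = 0.014/(0.205×12.4) = 0.005507 K/W
R_stud  = 0.095/(0.118×0.19×12.4) = 0.3417 K/W
R_cav   = 0.095/(0.054×0.81×12.4) = 0.1752 K/W
1/R_core = 1/R_stud + 1/R_cav → R_core = 0.1158 K/W
R_outer = 0.018/(0.127×12.4) = 0.01143 K/W
R_total = 0.1327 K/W
Q = ΔT/R_total = 32/0.1327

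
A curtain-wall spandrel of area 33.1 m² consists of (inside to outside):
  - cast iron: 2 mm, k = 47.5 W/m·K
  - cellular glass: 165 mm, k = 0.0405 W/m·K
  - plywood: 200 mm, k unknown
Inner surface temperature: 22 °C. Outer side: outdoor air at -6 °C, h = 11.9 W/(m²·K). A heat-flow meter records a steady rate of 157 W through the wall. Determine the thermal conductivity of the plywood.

Thermal resistances in series:
R_cast iron = L/(kA) = 0.002/(47.5×33.1) = 1.272×10^-6 K/W
R_cellular glass = L/(kA) = 0.165/(0.0405×33.1) = 0.1231 K/W
R_outer film = 1/(h_o·A) = 1/(11.9×33.1) = 0.002539 K/W
Sum of known resistances R_other = 0.1256 K/W
Total R = ΔT/Q = 28/157 = 0.1783 K/W
R_plywood = R_total − R_other = 0.05272 K/W
k = L/(R·A) = 0.2/(0.05272×33.1)

k ≈ 0.115 W/(m·K)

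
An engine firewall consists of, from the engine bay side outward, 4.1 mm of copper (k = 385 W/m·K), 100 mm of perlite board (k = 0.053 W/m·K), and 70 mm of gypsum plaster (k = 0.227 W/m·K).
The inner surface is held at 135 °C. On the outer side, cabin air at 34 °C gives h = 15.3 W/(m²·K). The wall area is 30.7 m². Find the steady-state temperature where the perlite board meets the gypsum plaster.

Model the wall as resistances in series:
R_copper = L/(kA) = 0.0041/(385×30.7) = 3.469×10^-7 K/W
R_perlite board = L/(kA) = 0.1/(0.053×30.7) = 0.06146 K/W
R_gypsum plaster = L/(kA) = 0.07/(0.227×30.7) = 0.01004 K/W
R_outer film = 1/(h_o·A) = 1/(15.3×30.7) = 0.002129 K/W
R_total = 0.07363 K/W;  Q = ΔT/R_total = 101/0.07363 = 1372 W
T_interface = T_inner − Q·ΣR(inner→interface) = 135 − 1370×0.06146

T ≈ 50.7 °C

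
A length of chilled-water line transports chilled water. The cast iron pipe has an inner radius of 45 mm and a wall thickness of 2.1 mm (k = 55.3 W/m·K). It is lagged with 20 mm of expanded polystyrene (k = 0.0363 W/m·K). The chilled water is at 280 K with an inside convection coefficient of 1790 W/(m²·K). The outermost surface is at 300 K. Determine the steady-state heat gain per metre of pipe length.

For a radial system each layer contributes R = ln(r_out/r_in)/(2πkL); films add R = 1/(hA).
R_inner film = 1/(h_i·2πr₁L) = 1/(1790×2π×0.045×1) = 0.001976 K/W
R_cast iron pipe wall = ln(47.1/45)/(2π×55.3×1) = 1.313×10^-4 K/W
R_expanded polystyrene = ln(67.1/47.1)/(2π×0.0363×1) = 1.552 K/W
R_total = 1.554 K/W
Q = ΔT/R_total = 20/1.554

q′ ≈ 12.9 W/m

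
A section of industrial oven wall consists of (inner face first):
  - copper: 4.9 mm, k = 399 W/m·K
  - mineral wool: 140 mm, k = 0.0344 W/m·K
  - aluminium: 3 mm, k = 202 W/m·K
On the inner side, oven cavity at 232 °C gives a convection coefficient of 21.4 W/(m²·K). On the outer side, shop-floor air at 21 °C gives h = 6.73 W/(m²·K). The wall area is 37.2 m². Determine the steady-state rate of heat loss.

Thermal resistances in series:
R_inner film = 1/(h_i·A) = 1/(21.4×37.2) = 0.001256 K/W
R_copper = L/(kA) = 0.0049/(399×37.2) = 3.301×10^-7 K/W
R_mineral wool = L/(kA) = 0.14/(0.0344×37.2) = 0.1094 K/W
R_aluminium = L/(kA) = 0.003/(202×37.2) = 3.992×10^-7 K/W
R_outer film = 1/(h_o·A) = 1/(6.73×37.2) = 0.003994 K/W
R_total = 0.1147 K/W
Q = ΔT / R_total = 211 / 0.1147

Q ≈ 1840 W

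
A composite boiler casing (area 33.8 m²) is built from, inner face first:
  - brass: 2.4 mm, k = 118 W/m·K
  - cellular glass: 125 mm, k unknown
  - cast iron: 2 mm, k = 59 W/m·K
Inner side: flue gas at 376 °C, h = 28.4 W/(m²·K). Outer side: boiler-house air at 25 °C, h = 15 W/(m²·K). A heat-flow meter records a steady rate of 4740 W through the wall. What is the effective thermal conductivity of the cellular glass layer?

Treating each layer as a thermal resistance in series:
R_inner film = 1/(h_i·A) = 1/(28.4×33.8) = 0.001042 K/W
R_brass = L/(kA) = 0.0024/(118×33.8) = 6.017×10^-7 K/W
R_cast iron = L/(kA) = 0.002/(59×33.8) = 1.003×10^-6 K/W
R_outer film = 1/(h_o·A) = 1/(15×33.8) = 0.001972 K/W
Sum of known resistances R_other = 0.003016 K/W
Total R = ΔT/Q = 351/4740 = 0.07405 K/W
R_cellular glass = R_total − R_other = 0.07103 K/W
k = L/(R·A) = 0.125/(0.07103×33.8)

k ≈ 0.0521 W/(m·K)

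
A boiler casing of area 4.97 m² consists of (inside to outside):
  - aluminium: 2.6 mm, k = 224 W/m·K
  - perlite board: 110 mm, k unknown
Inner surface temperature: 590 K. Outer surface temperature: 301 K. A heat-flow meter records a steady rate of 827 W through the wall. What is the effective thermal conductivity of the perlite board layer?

k ≈ 0.0633 W/(m·K)

Treating each layer as a thermal resistance in series:
R_aluminium = L/(kA) = 0.0026/(224×4.97) = 2.335×10^-6 K/W
Sum of known resistances R_other = 2.335×10^-6 K/W
Total R = ΔT/Q = 289/827 = 0.3495 K/W
R_perlite board = R_total − R_other = 0.3495 K/W
k = L/(R·A) = 0.11/(0.3495×4.97)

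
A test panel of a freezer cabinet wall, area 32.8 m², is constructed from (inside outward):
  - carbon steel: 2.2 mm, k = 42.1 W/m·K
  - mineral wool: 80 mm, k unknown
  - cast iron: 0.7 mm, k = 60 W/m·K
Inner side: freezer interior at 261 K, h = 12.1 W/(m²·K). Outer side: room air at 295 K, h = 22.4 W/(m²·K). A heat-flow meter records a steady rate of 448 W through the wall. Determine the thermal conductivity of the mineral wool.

k ≈ 0.0339 W/(m·K)

Series thermal resistances:
R_inner film = 1/(h_i·A) = 1/(12.1×32.8) = 0.00252 K/W
R_carbon steel = L/(kA) = 0.0022/(42.1×32.8) = 1.593×10^-6 K/W
R_cast iron = L/(kA) = 0.0007/(60×32.8) = 3.557×10^-7 K/W
R_outer film = 1/(h_o·A) = 1/(22.4×32.8) = 0.001361 K/W
Sum of known resistances R_other = 0.003883 K/W
Total R = ΔT/Q = 34/448 = 0.07589 K/W
R_mineral wool = R_total − R_other = 0.07201 K/W
k = L/(R·A) = 0.08/(0.07201×32.8)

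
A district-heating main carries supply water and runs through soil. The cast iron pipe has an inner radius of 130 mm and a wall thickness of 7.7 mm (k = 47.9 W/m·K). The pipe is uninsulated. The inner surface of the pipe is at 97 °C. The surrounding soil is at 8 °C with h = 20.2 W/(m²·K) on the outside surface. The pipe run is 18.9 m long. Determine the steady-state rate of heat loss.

Per-layer cylindrical resistances, series-summed:
R_cast iron pipe wall = ln(137.7/130)/(2π×47.9×18.9) = 1.012×10^-5 K/W
R_outer film = 1/(h_o·2πr_oL) = 1/(20.2×2π×0.1377×18.9) = 0.003027 K/W
R_total = 0.003038 K/W
Q = ΔT/R_total = 89/0.003038

Q ≈ 29300 W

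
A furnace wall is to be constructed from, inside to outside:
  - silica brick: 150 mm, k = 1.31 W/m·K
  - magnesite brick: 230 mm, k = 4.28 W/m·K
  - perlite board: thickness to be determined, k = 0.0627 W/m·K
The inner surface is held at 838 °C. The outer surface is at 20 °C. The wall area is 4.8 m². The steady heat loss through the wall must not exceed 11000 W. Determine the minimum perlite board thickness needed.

Thermal resistances in series:
R_silica brick = L/(kA) = 0.15/(1.31×4.8) = 0.02385 K/W
R_magnesite brick = L/(kA) = 0.23/(4.28×4.8) = 0.0112 K/W
Sum of the known resistances R_other = 0.03505 K/W
Required total resistance R_tot = ΔT/Q_allow = 818/11000 = 0.07436 K/W
R_perlite board = R_tot − R_other = 0.03931 K/W
L = R·k·A = 0.03931×0.0627×4.8

L ≈ 11.8 mm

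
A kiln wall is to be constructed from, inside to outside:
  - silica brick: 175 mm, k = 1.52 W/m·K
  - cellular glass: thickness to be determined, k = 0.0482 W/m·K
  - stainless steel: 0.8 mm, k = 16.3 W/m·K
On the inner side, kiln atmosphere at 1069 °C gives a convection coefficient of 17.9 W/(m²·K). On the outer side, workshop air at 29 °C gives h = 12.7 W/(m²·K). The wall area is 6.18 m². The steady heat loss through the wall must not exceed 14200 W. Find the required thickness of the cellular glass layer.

L ≈ 9.78 mm

Using the resistance-network approach (series):
R_inner film = 1/(h_i·A) = 1/(17.9×6.18) = 0.00904 K/W
R_silica brick = L/(kA) = 0.175/(1.52×6.18) = 0.01863 K/W
R_stainless steel = L/(kA) = 0.0008/(16.3×6.18) = 7.942×10^-6 K/W
R_outer film = 1/(h_o·A) = 1/(12.7×6.18) = 0.01274 K/W
Sum of the known resistances R_other = 0.04042 K/W
Required total resistance R_tot = ΔT/Q_allow = 1040/14200 = 0.07324 K/W
R_cellular glass = R_tot − R_other = 0.03282 K/W
L = R·k·A = 0.03282×0.0482×6.18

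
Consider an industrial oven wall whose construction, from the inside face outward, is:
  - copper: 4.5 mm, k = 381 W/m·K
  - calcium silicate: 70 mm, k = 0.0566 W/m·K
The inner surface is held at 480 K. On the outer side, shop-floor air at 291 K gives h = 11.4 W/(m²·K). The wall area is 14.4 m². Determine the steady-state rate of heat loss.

Q ≈ 2050 W

Model the wall as resistances in series:
R_copper = L/(kA) = 0.0045/(381×14.4) = 8.202×10^-7 K/W
R_calcium silicate = L/(kA) = 0.07/(0.0566×14.4) = 0.08589 K/W
R_outer film = 1/(h_o·A) = 1/(11.4×14.4) = 0.006092 K/W
R_total = 0.09198 K/W
Q = ΔT / R_total = 189 / 0.09198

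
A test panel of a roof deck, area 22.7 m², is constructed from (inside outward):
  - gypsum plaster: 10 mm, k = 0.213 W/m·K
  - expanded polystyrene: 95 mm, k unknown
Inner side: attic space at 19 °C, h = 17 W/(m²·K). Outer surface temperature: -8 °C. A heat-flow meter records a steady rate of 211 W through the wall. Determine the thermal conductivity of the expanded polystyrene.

k ≈ 0.0339 W/(m·K)

Using the resistance-network approach (series):
R_inner film = 1/(h_i·A) = 1/(17×22.7) = 0.002591 K/W
R_gypsum plaster = L/(kA) = 0.01/(0.213×22.7) = 0.002068 K/W
Sum of known resistances R_other = 0.00466 K/W
Total R = ΔT/Q = 27/211 = 0.128 K/W
R_expanded polystyrene = R_total − R_other = 0.1233 K/W
k = L/(R·A) = 0.095/(0.1233×22.7)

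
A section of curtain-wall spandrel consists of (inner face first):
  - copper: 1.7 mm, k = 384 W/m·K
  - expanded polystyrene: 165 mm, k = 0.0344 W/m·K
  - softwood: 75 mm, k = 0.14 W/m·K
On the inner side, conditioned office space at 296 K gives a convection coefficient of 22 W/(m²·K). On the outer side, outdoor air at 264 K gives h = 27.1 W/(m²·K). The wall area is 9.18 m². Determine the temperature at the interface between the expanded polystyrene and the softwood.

Thermal resistances in series:
R_inner film = 1/(h_i·A) = 1/(22×9.18) = 0.004951 K/W
R_copper = L/(kA) = 0.0017/(384×9.18) = 4.823×10^-7 K/W
R_expanded polystyrene = L/(kA) = 0.165/(0.0344×9.18) = 0.5225 K/W
R_softwood = L/(kA) = 0.075/(0.14×9.18) = 0.05836 K/W
R_outer film = 1/(h_o·A) = 1/(27.1×9.18) = 0.00402 K/W
R_total = 0.5898 K/W;  Q = ΔT/R_total = 32/0.5898 = 54.25 W
T_interface = T_inner − Q·ΣR(inner→interface) = 296 − 54.3×0.5274

T ≈ 267 K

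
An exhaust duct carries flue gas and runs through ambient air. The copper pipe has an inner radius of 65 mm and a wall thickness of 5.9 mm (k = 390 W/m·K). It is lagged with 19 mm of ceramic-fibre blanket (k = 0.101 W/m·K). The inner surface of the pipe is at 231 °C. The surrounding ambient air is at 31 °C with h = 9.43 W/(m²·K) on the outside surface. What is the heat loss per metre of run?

q′ ≈ 356 W/m

Per-layer cylindrical resistances, series-summed:
R_copper pipe wall = ln(70.9/65)/(2π×390×1) = 3.546×10^-5 K/W
R_ceramic-fibre blanket = ln(89.9/70.9)/(2π×0.101×1) = 0.3741 K/W
R_outer film = 1/(h_o·2πr_oL) = 1/(9.43×2π×0.0899×1) = 0.1877 K/W
R_total = 0.5619 K/W
Q = ΔT/R_total = 200/0.5619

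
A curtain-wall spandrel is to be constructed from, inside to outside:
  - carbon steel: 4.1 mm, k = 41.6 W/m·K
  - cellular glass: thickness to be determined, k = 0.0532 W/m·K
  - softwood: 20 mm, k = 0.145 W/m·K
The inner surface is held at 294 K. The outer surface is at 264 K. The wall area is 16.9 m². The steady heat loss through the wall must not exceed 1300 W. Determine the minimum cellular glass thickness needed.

Using the resistance-network approach (series):
R_carbon steel = L/(kA) = 0.0041/(41.6×16.9) = 5.832×10^-6 K/W
R_softwood = L/(kA) = 0.02/(0.145×16.9) = 0.008162 K/W
Sum of the known resistances R_other = 0.008167 K/W
Required total resistance R_tot = ΔT/Q_allow = 30/1300 = 0.02308 K/W
R_cellular glass = R_tot − R_other = 0.01491 K/W
L = R·k·A = 0.01491×0.0532×16.9

L ≈ 13.4 mm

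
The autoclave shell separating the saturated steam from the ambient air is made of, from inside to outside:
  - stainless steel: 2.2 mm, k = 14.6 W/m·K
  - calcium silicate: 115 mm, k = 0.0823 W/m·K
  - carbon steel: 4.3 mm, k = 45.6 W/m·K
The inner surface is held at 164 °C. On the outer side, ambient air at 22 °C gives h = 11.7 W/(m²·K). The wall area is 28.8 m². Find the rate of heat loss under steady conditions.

Q ≈ 2760 W

Using the resistance-network approach (series):
R_stainless steel = L/(kA) = 0.0022/(14.6×28.8) = 5.232×10^-6 K/W
R_calcium silicate = L/(kA) = 0.115/(0.0823×28.8) = 0.04852 K/W
R_carbon steel = L/(kA) = 0.0043/(45.6×28.8) = 3.274×10^-6 K/W
R_outer film = 1/(h_o·A) = 1/(11.7×28.8) = 0.002968 K/W
R_total = 0.05149 K/W
Q = ΔT / R_total = 142 / 0.05149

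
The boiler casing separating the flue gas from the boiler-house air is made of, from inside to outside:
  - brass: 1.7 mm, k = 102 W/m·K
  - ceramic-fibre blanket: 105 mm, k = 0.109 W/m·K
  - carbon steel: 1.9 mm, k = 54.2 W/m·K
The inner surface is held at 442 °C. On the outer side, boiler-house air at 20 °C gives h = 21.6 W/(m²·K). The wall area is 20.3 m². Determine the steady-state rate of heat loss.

Thermal resistances in series:
R_brass = L/(kA) = 0.0017/(102×20.3) = 8.21×10^-7 K/W
R_ceramic-fibre blanket = L/(kA) = 0.105/(0.109×20.3) = 0.04745 K/W
R_carbon steel = L/(kA) = 0.0019/(54.2×20.3) = 1.727×10^-6 K/W
R_outer film = 1/(h_o·A) = 1/(21.6×20.3) = 0.002281 K/W
R_total = 0.04974 K/W
Q = ΔT / R_total = 422 / 0.04974

Q ≈ 8480 W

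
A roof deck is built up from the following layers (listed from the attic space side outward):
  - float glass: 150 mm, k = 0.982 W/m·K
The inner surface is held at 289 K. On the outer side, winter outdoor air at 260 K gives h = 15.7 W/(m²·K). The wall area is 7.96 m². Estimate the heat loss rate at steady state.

Q ≈ 1070 W

Thermal resistances in series:
R_float glass = L/(kA) = 0.15/(0.982×7.96) = 0.01919 K/W
R_outer film = 1/(h_o·A) = 1/(15.7×7.96) = 0.008002 K/W
R_total = 0.02719 K/W
Q = ΔT / R_total = 29 / 0.02719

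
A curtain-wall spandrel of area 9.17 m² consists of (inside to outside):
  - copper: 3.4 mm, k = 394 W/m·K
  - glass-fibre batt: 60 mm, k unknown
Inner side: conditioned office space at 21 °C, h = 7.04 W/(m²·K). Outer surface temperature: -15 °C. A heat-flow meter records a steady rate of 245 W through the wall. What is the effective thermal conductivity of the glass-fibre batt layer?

Model the wall as resistances in series:
R_inner film = 1/(h_i·A) = 1/(7.04×9.17) = 0.01549 K/W
R_copper = L/(kA) = 0.0034/(394×9.17) = 9.411×10^-7 K/W
Sum of known resistances R_other = 0.01549 K/W
Total R = ΔT/Q = 36/245 = 0.1469 K/W
R_glass-fibre batt = R_total − R_other = 0.1314 K/W
k = L/(R·A) = 0.06/(0.1314×9.17)

k ≈ 0.0498 W/(m·K)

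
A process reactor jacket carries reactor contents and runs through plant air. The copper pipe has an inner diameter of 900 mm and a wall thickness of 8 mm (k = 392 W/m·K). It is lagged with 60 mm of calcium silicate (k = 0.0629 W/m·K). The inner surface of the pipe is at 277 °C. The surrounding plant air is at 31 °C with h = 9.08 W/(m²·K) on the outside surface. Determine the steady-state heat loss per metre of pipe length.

Per-layer cylindrical resistances, series-summed:
R_copper pipe wall = ln(458/450)/(2π×392×1) = 7.155×10^-6 K/W
R_calcium silicate = ln(518/458)/(2π×0.0629×1) = 0.3115 K/W
R_outer film = 1/(h_o·2πr_oL) = 1/(9.08×2π×0.518×1) = 0.03384 K/W
R_total = 0.3453 K/W
Q = ΔT/R_total = 246/0.3453

q′ ≈ 712 W/m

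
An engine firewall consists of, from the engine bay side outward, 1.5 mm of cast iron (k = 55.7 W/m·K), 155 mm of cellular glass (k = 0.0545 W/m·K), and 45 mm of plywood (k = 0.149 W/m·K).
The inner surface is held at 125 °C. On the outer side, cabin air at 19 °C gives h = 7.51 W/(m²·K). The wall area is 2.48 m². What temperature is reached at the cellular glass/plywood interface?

Thermal resistances in series:
R_cast iron = L/(kA) = 0.0015/(55.7×2.48) = 1.086×10^-5 K/W
R_cellular glass = L/(kA) = 0.155/(0.0545×2.48) = 1.147 K/W
R_plywood = L/(kA) = 0.045/(0.149×2.48) = 0.1218 K/W
R_outer film = 1/(h_o·A) = 1/(7.51×2.48) = 0.05369 K/W
R_total = 1.322 K/W;  Q = ΔT/R_total = 106/1.322 = 80.17 W
T_interface = T_inner − Q·ΣR(inner→interface) = 125 − 80.2×1.147

T ≈ 33.1 °C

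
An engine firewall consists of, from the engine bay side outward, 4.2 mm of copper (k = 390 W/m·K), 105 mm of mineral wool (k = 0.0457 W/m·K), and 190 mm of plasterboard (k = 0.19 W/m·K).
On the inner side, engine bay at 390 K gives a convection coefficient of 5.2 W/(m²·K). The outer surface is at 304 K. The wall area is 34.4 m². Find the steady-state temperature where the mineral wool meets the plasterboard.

Series thermal resistances:
R_inner film = 1/(h_i·A) = 1/(5.2×34.4) = 0.00559 K/W
R_copper = L/(kA) = 0.0042/(390×34.4) = 3.131×10^-7 K/W
R_mineral wool = L/(kA) = 0.105/(0.0457×34.4) = 0.06679 K/W
R_plasterboard = L/(kA) = 0.19/(0.19×34.4) = 0.02907 K/W
R_total = 0.1015 K/W;  Q = ΔT/R_total = 86/0.1015 = 847.7 W
T_interface = T_inner − Q·ΣR(inner→interface) = 390 − 848×0.07238

T ≈ 329 K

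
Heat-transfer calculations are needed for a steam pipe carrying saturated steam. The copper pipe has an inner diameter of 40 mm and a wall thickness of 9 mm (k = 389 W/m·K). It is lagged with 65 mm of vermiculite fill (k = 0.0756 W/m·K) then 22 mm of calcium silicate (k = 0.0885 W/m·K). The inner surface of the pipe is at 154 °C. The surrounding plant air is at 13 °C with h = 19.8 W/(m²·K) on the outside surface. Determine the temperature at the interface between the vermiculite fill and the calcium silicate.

T ≈ 34.6 °C

Radial resistances (cylindrical: R_cond = ln(r_o/r_i)/(2πkL), R_conv = 1/(h·2πrL)):
R_copper pipe wall = ln(29/20)/(2π×389×1) = 1.52×10^-4 K/W
R_vermiculite fill = ln(94/29)/(2π×0.0756×1) = 2.476 K/W
R_calcium silicate = ln(116/94)/(2π×0.0885×1) = 0.3782 K/W
R_outer film = 1/(h_o·2πr_oL) = 1/(19.8×2π×0.116×1) = 0.06929 K/W
R_total = 2.923 K/W
Q = ΔT/R_total = 141/2.923
Q = 48.2 W/m
T_interface = T_inner − Q·ΣR(inner→interface) = 154 − 48.2×2.476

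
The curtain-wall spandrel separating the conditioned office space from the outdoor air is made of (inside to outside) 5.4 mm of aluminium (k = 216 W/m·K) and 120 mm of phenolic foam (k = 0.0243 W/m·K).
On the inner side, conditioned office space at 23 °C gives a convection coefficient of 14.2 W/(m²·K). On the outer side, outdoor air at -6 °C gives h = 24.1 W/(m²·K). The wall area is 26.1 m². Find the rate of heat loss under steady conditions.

Q ≈ 150 W

Series thermal resistances:
R_inner film = 1/(h_i·A) = 1/(14.2×26.1) = 0.002698 K/W
R_aluminium = L/(kA) = 0.0054/(216×26.1) = 9.579×10^-7 K/W
R_phenolic foam = L/(kA) = 0.12/(0.0243×26.1) = 0.1892 K/W
R_outer film = 1/(h_o·A) = 1/(24.1×26.1) = 0.00159 K/W
R_total = 0.1935 K/W
Q = ΔT / R_total = 29 / 0.1935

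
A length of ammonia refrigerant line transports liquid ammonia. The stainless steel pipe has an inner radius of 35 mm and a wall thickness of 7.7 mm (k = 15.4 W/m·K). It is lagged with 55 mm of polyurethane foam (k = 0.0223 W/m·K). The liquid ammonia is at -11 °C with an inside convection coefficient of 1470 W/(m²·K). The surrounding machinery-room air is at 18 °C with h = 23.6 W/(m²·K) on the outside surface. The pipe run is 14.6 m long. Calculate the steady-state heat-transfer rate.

Q ≈ 70.8 W

For a radial system each layer contributes R = ln(r_out/r_in)/(2πkL); films add R = 1/(hA).
R_inner film = 1/(h_i·2πr₁L) = 1/(1470×2π×0.035×14.6) = 2.119×10^-4 K/W
R_stainless steel pipe wall = ln(42.7/35)/(2π×15.4×14.6) = 1.408×10^-4 K/W
R_polyurethane foam = ln(97.7/42.7)/(2π×0.0223×14.6) = 0.4046 K/W
R_outer film = 1/(h_o·2πr_oL) = 1/(23.6×2π×0.0977×14.6) = 0.004728 K/W
R_total = 0.4097 K/W
Q = ΔT/R_total = 29/0.4097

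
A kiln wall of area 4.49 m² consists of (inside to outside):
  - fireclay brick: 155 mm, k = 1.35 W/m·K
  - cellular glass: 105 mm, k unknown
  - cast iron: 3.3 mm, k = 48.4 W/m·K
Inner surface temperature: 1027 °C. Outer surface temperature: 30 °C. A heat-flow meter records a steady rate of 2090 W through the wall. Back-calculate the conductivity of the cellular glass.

k ≈ 0.0518 W/(m·K)

Model the wall as resistances in series:
R_fireclay brick = L/(kA) = 0.155/(1.35×4.49) = 0.02557 K/W
R_cast iron = L/(kA) = 0.0033/(48.4×4.49) = 1.519×10^-5 K/W
Sum of known resistances R_other = 0.02559 K/W
Total R = ΔT/Q = 997/2090 = 0.477 K/W
R_cellular glass = R_total − R_other = 0.4514 K/W
k = L/(R·A) = 0.105/(0.4514×4.49)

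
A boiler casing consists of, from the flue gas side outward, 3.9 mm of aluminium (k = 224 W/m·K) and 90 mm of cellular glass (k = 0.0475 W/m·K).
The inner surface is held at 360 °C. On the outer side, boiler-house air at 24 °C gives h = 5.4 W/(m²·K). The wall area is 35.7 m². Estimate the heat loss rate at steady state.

Q ≈ 5770 W

Series thermal resistances:
R_aluminium = L/(kA) = 0.0039/(224×35.7) = 4.877×10^-7 K/W
R_cellular glass = L/(kA) = 0.09/(0.0475×35.7) = 0.05307 K/W
R_outer film = 1/(h_o·A) = 1/(5.4×35.7) = 0.005187 K/W
R_total = 0.05826 K/W
Q = ΔT / R_total = 336 / 0.05826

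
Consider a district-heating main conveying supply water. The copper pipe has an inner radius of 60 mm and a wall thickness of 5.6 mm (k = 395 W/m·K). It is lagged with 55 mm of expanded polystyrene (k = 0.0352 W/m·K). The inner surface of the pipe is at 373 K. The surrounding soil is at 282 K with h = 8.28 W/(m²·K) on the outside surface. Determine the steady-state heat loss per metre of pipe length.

For a radial system each layer contributes R = ln(r_out/r_in)/(2πkL); films add R = 1/(hA).
R_copper pipe wall = ln(65.6/60)/(2π×395×1) = 3.595×10^-5 K/W
R_expanded polystyrene = ln(120.6/65.6)/(2π×0.0352×1) = 2.753 K/W
R_outer film = 1/(h_o·2πr_oL) = 1/(8.28×2π×0.1206×1) = 0.1594 K/W
R_total = 2.913 K/W
Q = ΔT/R_total = 91/2.913

q′ ≈ 31.2 W/m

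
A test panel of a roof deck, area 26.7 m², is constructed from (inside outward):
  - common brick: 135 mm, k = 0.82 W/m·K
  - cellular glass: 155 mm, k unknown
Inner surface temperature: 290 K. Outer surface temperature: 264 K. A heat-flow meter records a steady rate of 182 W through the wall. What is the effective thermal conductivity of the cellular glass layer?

Using the resistance-network approach (series):
R_common brick = L/(kA) = 0.135/(0.82×26.7) = 0.006166 K/W
Sum of known resistances R_other = 0.006166 K/W
Total R = ΔT/Q = 26/182 = 0.1429 K/W
R_cellular glass = R_total − R_other = 0.1367 K/W
k = L/(R·A) = 0.155/(0.1367×26.7)

k ≈ 0.0425 W/(m·K)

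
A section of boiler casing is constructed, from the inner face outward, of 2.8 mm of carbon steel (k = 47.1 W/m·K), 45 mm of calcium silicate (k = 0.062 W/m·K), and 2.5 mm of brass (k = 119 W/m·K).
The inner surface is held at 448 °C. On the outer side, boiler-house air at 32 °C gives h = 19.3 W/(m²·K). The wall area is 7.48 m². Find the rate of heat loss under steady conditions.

Q ≈ 4000 W

Model the wall as resistances in series:
R_carbon steel = L/(kA) = 0.0028/(47.1×7.48) = 7.948×10^-6 K/W
R_calcium silicate = L/(kA) = 0.045/(0.062×7.48) = 0.09703 K/W
R_brass = L/(kA) = 0.0025/(119×7.48) = 2.809×10^-6 K/W
R_outer film = 1/(h_o·A) = 1/(19.3×7.48) = 0.006927 K/W
R_total = 0.104 K/W
Q = ΔT / R_total = 416 / 0.104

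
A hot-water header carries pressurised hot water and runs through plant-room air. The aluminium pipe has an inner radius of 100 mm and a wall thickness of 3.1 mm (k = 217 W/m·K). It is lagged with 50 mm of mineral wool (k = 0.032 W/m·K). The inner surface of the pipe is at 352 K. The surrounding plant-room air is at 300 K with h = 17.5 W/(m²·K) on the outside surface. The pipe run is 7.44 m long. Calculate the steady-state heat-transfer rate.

Radial resistances (cylindrical: R_cond = ln(r_o/r_i)/(2πkL), R_conv = 1/(h·2πrL)):
R_aluminium pipe wall = ln(103.1/100)/(2π×217×7.44) = 3.01×10^-6 K/W
R_mineral wool = ln(153.1/103.1)/(2π×0.032×7.44) = 0.2643 K/W
R_outer film = 1/(h_o·2πr_oL) = 1/(17.5×2π×0.1531×7.44) = 0.007984 K/W
R_total = 0.2723 K/W
Q = ΔT/R_total = 52/0.2723

Q ≈ 191 W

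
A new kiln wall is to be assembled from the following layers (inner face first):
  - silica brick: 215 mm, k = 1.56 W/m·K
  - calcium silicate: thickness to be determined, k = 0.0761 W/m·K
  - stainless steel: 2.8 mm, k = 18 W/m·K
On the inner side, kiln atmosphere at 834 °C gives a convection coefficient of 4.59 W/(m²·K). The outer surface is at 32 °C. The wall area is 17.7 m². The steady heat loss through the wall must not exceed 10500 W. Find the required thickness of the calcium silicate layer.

Series thermal resistances:
R_inner film = 1/(h_i·A) = 1/(4.59×17.7) = 0.01231 K/W
R_silica brick = L/(kA) = 0.215/(1.56×17.7) = 0.007786 K/W
R_stainless steel = L/(kA) = 0.0028/(18×17.7) = 8.788×10^-6 K/W
Sum of the known resistances R_other = 0.0201 K/W
Required total resistance R_tot = ΔT/Q_allow = 802/10500 = 0.07638 K/W
R_calcium silicate = R_tot − R_other = 0.05628 K/W
L = R·k·A = 0.05628×0.0761×17.7

L ≈ 75.8 mm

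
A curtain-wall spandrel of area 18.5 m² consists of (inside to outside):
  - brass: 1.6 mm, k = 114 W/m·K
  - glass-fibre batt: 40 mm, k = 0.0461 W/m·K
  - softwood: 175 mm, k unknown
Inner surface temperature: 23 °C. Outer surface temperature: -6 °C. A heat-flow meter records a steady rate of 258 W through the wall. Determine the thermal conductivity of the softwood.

k ≈ 0.144 W/(m·K)

Treating each layer as a thermal resistance in series:
R_brass = L/(kA) = 0.0016/(114×18.5) = 7.587×10^-7 K/W
R_glass-fibre batt = L/(kA) = 0.04/(0.0461×18.5) = 0.0469 K/W
Sum of known resistances R_other = 0.0469 K/W
Total R = ΔT/Q = 29/258 = 0.1124 K/W
R_softwood = R_total − R_other = 0.0655 K/W
k = L/(R·A) = 0.175/(0.0655×18.5)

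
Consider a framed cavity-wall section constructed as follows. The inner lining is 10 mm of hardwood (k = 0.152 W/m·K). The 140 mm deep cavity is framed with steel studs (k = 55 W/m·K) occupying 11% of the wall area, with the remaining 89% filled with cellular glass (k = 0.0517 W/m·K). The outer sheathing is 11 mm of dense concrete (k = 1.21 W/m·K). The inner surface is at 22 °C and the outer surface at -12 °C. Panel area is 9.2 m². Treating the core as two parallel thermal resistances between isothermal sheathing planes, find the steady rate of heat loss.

Sheathing layers in series; stud and cavity paths in parallel between them.
R_inner = 0.01/(0.152×9.2) = 0.007151 K/W
R_stud  = 0.14/(55×0.11×9.2) = 0.002515 K/W
R_cav   = 0.14/(0.0517×0.89×9.2) = 0.3307 K/W
1/R_core = 1/R_stud + 1/R_cav → R_core = 0.002496 K/W
R_outer = 0.011/(1.21×9.2) = 9.881×10^-4 K/W
R_total = 0.01064 K/W
Q = ΔT/R_total = 34/0.01064

Q ≈ 3200 W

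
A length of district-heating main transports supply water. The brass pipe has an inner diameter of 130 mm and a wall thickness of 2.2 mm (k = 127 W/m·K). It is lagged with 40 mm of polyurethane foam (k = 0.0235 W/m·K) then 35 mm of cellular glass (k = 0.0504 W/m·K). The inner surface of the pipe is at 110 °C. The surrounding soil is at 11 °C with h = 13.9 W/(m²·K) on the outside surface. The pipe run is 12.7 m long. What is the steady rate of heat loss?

Treating each annulus and film as a series resistance:
R_brass pipe wall = ln(67.2/65)/(2π×127×12.7) = 3.285×10^-6 K/W
R_polyurethane foam = ln(107.2/67.2)/(2π×0.0235×12.7) = 0.2491 K/W
R_cellular glass = ln(142.2/107.2)/(2π×0.0504×12.7) = 0.07025 K/W
R_outer film = 1/(h_o·2πr_oL) = 1/(13.9×2π×0.1422×12.7) = 0.00634 K/W
R_total = 0.3256 K/W
Q = ΔT/R_total = 99/0.3256

Q ≈ 304 W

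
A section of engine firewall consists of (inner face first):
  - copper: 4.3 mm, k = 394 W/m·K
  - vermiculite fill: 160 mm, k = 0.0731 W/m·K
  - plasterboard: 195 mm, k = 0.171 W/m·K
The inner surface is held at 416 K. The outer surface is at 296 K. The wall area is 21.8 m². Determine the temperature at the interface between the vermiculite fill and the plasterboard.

T ≈ 337 K

Series thermal resistances:
R_copper = L/(kA) = 0.0043/(394×21.8) = 5.006×10^-7 K/W
R_vermiculite fill = L/(kA) = 0.16/(0.0731×21.8) = 0.1004 K/W
R_plasterboard = L/(kA) = 0.195/(0.171×21.8) = 0.05231 K/W
R_total = 0.1527 K/W;  Q = ΔT/R_total = 120/0.1527 = 785.8 W
T_interface = T_inner − Q·ΣR(inner→interface) = 416 − 786×0.1004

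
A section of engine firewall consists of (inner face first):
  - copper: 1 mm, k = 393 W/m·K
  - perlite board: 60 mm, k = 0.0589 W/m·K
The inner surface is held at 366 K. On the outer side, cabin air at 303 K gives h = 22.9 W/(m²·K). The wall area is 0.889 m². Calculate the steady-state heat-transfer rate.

Q ≈ 52.7 W

Model the wall as resistances in series:
R_copper = L/(kA) = 0.001/(393×0.889) = 2.862×10^-6 K/W
R_perlite board = L/(kA) = 0.06/(0.0589×0.889) = 1.146 K/W
R_outer film = 1/(h_o·A) = 1/(22.9×0.889) = 0.04912 K/W
R_total = 1.195 K/W
Q = ΔT / R_total = 63 / 1.195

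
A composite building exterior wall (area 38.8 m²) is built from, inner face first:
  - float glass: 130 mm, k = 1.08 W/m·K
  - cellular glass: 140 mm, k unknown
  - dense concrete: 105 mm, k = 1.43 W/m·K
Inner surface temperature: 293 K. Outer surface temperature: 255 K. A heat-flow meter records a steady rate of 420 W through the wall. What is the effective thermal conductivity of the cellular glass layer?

k ≈ 0.0422 W/(m·K)

Using the resistance-network approach (series):
R_float glass = L/(kA) = 0.13/(1.08×38.8) = 0.003102 K/W
R_dense concrete = L/(kA) = 0.105/(1.43×38.8) = 0.001892 K/W
Sum of known resistances R_other = 0.004995 K/W
Total R = ΔT/Q = 38/420 = 0.09048 K/W
R_cellular glass = R_total − R_other = 0.08548 K/W
k = L/(R·A) = 0.14/(0.08548×38.8)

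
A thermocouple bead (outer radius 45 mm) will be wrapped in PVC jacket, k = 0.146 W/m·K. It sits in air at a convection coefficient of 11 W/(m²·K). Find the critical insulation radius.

r_cr ≈ 26.5 mm

For a sphere r_cr = 2k/h = 2×0.146/11
r_cr = 26.5 mm; since the bare radius (45 mm) is above r_cr, any added insulation will reduce heat loss.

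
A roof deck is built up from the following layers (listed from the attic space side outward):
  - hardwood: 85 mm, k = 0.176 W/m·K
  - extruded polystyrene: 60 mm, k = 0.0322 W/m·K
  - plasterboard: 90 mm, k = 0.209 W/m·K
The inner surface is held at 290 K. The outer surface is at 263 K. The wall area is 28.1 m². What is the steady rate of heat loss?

Q ≈ 273 W

Using the resistance-network approach (series):
R_hardwood = L/(kA) = 0.085/(0.176×28.1) = 0.01719 K/W
R_extruded polystyrene = L/(kA) = 0.06/(0.0322×28.1) = 0.06631 K/W
R_plasterboard = L/(kA) = 0.09/(0.209×28.1) = 0.01532 K/W
R_total = 0.09882 K/W
Q = ΔT / R_total = 27 / 0.09882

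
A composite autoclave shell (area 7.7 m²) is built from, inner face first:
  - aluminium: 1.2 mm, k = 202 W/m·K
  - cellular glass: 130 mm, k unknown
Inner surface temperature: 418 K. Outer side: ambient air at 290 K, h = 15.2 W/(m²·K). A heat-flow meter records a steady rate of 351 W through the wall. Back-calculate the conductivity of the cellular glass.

k ≈ 0.0474 W/(m·K)

Treating each layer as a thermal resistance in series:
R_aluminium = L/(kA) = 0.0012/(202×7.7) = 7.715×10^-7 K/W
R_outer film = 1/(h_o·A) = 1/(15.2×7.7) = 0.008544 K/W
Sum of known resistances R_other = 0.008545 K/W
Total R = ΔT/Q = 128/351 = 0.3647 K/W
R_cellular glass = R_total − R_other = 0.3561 K/W
k = L/(R·A) = 0.13/(0.3561×7.7)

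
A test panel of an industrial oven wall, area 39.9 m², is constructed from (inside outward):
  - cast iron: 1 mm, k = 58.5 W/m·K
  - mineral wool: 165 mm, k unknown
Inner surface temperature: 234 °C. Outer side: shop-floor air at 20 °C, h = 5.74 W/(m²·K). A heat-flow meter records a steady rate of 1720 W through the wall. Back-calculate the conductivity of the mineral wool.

Treating each layer as a thermal resistance in series:
R_cast iron = L/(kA) = 0.001/(58.5×39.9) = 4.284×10^-7 K/W
R_outer film = 1/(h_o·A) = 1/(5.74×39.9) = 0.004366 K/W
Sum of known resistances R_other = 0.004367 K/W
Total R = ΔT/Q = 214/1720 = 0.1244 K/W
R_mineral wool = R_total − R_other = 0.1201 K/W
k = L/(R·A) = 0.165/(0.1201×39.9)

k ≈ 0.0344 W/(m·K)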